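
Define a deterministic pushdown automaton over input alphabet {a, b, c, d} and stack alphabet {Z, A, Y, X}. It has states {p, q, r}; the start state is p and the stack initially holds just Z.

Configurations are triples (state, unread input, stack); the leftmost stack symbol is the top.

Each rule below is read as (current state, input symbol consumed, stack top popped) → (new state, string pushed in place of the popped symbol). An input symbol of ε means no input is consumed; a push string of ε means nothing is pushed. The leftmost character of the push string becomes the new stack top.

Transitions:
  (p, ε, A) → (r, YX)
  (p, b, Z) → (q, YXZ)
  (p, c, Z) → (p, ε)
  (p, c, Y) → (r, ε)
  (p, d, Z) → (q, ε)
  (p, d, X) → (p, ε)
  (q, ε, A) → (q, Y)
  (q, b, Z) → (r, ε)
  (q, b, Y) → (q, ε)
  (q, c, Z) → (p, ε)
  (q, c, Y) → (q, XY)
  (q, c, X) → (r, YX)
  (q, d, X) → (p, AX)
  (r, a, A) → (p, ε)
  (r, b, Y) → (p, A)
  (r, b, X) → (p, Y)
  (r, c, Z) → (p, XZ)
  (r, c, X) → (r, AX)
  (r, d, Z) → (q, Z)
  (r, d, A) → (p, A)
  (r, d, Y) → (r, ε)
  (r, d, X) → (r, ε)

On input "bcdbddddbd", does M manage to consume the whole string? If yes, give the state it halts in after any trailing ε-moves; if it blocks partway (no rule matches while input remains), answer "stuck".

(p, bcdbddddbd, Z)
  read b, top Z: go to q, push YXZ → (q, cdbddddbd, YXZ)
  read c, top Y: go to q, push XY → (q, dbddddbd, XYXZ)
  read d, top X: go to p, push AX → (p, bddddbd, AXYXZ)
  ε-move, top A: go to r, push YX → (r, bddddbd, YXXYXZ)
  read b, top Y: go to p, push A → (p, ddddbd, AXXYXZ)
  ε-move, top A: go to r, push YX → (r, ddddbd, YXXXYXZ)
  read d, top Y: go to r, push ε → (r, dddbd, XXXYXZ)
  read d, top X: go to r, push ε → (r, ddbd, XXYXZ)
  read d, top X: go to r, push ε → (r, dbd, XYXZ)
  read d, top X: go to r, push ε → (r, bd, YXZ)
  read b, top Y: go to p, push A → (p, d, AXZ)
  ε-move, top A: go to r, push YX → (r, d, YXXZ)
  read d, top Y: go to r, push ε → (r, ε, XXZ)
All input consumed; M is in state r.

r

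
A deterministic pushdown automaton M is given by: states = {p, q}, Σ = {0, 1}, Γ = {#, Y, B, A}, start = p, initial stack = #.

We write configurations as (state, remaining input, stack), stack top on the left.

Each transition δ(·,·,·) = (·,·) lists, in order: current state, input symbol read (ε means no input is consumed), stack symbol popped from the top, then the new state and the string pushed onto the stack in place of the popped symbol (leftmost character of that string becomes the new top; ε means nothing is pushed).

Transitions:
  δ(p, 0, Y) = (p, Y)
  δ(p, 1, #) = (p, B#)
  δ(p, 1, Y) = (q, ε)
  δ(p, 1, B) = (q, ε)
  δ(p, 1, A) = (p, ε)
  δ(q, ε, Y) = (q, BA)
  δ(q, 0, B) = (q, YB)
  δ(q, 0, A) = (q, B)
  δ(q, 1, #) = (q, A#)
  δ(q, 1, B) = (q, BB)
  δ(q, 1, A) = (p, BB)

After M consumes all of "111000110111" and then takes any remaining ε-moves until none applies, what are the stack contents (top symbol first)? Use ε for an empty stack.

(p, 111000110111, #) ⊢ (p, 11000110111, B#) ⊢ (q, 1000110111, #) ⊢ (q, 000110111, A#) ⊢ (q, 00110111, B#) ⊢ (q, 0110111, YB#) ⊢ (q, 0110111, BAB#) ⊢ (q, 110111, YBAB#) ⊢ (q, 110111, BABAB#) ⊢ (q, 10111, BBABAB#) ⊢ (q, 0111, BBBABAB#) ⊢ (q, 111, YBBBABAB#) ⊢ (q, 111, BABBBABAB#) ⊢ (q, 11, BBABBBABAB#) ⊢ (q, 1, BBBABBBABAB#) ⊢ (q, ε, BBBBABBBABAB#)
All input consumed in state q with stack BBBBABBBABAB#.

BBBBABBBABAB#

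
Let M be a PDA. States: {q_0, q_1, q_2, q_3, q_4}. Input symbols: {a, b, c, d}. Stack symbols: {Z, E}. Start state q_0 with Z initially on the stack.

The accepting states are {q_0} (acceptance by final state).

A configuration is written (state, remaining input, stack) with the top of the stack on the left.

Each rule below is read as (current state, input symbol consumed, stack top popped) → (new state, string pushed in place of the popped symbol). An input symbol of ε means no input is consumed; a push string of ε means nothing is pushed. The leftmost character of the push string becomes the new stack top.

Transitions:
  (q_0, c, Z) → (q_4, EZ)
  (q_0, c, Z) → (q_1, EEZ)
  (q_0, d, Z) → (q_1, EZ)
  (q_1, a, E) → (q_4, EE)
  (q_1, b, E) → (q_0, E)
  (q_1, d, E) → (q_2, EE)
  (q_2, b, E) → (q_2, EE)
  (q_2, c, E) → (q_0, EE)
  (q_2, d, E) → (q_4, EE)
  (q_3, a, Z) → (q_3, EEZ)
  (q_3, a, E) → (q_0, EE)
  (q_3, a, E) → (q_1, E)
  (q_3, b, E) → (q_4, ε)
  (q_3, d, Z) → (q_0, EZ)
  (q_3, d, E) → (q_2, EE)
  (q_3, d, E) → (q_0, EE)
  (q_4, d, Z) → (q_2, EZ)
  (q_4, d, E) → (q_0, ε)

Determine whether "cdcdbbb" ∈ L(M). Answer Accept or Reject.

Reject

No computation consumes all input and reaches a final state.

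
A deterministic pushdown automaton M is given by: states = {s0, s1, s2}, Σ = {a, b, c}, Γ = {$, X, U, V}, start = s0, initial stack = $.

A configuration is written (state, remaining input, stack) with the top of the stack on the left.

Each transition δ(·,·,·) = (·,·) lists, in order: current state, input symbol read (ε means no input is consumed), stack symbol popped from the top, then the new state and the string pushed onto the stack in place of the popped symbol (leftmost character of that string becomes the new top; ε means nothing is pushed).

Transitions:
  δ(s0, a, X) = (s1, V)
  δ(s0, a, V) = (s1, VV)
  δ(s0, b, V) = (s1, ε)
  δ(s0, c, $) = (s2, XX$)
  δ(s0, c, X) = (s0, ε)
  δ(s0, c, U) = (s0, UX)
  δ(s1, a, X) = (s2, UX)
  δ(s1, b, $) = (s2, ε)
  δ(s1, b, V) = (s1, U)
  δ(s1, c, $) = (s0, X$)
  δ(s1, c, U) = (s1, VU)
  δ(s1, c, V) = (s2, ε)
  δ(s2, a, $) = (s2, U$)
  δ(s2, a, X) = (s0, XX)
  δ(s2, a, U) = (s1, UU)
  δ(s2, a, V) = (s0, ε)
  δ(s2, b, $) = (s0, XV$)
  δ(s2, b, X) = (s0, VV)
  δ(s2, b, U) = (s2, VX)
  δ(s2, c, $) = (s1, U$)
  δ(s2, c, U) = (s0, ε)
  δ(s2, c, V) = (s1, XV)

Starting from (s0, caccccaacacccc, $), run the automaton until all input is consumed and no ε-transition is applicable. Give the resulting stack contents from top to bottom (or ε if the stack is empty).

XX$

(s0, caccccaacacccc, $)
  read c, top $: go to s2, push XX$ → (s2, accccaacacccc, XX$)
  read a, top X: go to s0, push XX → (s0, ccccaacacccc, XXX$)
  read c, top X: go to s0, push ε → (s0, cccaacacccc, XX$)
  read c, top X: go to s0, push ε → (s0, ccaacacccc, X$)
  read c, top X: go to s0, push ε → (s0, caacacccc, $)
  read c, top $: go to s2, push XX$ → (s2, aacacccc, XX$)
  read a, top X: go to s0, push XX → (s0, acacccc, XXX$)
  read a, top X: go to s1, push V → (s1, cacccc, VXX$)
  read c, top V: go to s2, push ε → (s2, acccc, XX$)
  read a, top X: go to s0, push XX → (s0, cccc, XXX$)
  read c, top X: go to s0, push ε → (s0, ccc, XX$)
  read c, top X: go to s0, push ε → (s0, cc, X$)
  read c, top X: go to s0, push ε → (s0, c, $)
  read c, top $: go to s2, push XX$ → (s2, ε, XX$)
All input consumed in state s2 with stack XX$.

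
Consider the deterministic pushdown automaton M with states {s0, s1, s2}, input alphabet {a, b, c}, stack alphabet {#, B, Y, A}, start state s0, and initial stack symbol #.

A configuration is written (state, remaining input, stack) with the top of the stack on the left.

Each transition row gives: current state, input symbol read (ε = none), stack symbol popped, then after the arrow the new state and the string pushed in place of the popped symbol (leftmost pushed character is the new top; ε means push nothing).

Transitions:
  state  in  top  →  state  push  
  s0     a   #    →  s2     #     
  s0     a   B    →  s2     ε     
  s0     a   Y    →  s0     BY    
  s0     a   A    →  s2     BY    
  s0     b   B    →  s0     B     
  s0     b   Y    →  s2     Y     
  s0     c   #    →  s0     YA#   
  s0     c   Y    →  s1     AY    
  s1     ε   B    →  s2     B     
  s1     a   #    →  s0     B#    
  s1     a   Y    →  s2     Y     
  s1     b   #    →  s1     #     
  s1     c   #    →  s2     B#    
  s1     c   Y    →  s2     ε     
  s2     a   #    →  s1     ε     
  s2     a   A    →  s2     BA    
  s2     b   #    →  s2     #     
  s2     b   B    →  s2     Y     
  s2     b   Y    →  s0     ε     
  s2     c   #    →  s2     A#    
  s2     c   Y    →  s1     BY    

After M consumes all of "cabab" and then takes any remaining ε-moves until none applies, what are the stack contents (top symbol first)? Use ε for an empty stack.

A#

(s0, cabab, #)
  read c, top #: go to s0, push YA# → (s0, abab, YA#)
  read a, top Y: go to s0, push BY → (s0, bab, BYA#)
  read b, top B: go to s0, push B → (s0, ab, BYA#)
  read a, top B: go to s2, push ε → (s2, b, YA#)
  read b, top Y: go to s0, push ε → (s0, ε, A#)
All input consumed in state s0 with stack A#.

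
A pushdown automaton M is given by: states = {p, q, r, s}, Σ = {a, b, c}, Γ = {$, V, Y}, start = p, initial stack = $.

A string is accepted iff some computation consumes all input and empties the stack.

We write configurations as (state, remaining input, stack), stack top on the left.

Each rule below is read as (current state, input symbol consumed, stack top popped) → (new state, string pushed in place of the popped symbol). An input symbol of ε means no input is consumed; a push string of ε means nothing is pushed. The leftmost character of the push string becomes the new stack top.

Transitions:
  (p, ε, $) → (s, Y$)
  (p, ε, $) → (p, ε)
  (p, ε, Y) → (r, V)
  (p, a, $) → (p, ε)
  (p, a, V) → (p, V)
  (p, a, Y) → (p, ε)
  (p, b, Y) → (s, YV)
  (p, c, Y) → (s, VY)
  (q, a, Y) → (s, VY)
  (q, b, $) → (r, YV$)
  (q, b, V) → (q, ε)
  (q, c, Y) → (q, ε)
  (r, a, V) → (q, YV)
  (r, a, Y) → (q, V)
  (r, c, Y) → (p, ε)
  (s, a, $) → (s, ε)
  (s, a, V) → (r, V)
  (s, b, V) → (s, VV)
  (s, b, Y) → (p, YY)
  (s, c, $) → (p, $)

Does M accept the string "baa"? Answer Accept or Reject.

One accepting computation: (p, baa, $) ⊢ (s, baa, Y$) ⊢ (p, aa, YY$) ⊢ (p, a, Y$) ⊢ (p, ε, $) ⊢ (p, ε, ε)
All input consumed and the stack is empty.

Accept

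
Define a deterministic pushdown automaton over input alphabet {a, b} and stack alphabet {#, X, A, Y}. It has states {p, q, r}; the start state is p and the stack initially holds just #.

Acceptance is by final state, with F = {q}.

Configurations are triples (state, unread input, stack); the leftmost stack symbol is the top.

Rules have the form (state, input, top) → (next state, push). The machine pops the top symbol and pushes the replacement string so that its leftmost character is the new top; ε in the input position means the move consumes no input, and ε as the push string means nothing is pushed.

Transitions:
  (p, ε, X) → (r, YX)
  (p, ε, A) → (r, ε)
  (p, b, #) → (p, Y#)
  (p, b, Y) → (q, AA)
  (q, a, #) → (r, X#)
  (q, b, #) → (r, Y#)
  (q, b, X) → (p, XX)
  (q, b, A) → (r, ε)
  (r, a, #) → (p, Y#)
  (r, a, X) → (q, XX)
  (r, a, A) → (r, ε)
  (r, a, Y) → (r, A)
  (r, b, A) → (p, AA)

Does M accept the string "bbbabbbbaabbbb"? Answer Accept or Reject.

Reject

(p, bbbabbbbaabbbb, #)
  read b, top #: go to p, push Y# → (p, bbabbbbaabbbb, Y#)
  read b, top Y: go to q, push AA → (q, babbbbaabbbb, AA#)
  read b, top A: go to r, push ε → (r, abbbbaabbbb, A#)
  read a, top A: go to r, push ε → (r, bbbbaabbbb, #)
No transition applies at (r, bbbbaabbbb, #); input not fully consumed.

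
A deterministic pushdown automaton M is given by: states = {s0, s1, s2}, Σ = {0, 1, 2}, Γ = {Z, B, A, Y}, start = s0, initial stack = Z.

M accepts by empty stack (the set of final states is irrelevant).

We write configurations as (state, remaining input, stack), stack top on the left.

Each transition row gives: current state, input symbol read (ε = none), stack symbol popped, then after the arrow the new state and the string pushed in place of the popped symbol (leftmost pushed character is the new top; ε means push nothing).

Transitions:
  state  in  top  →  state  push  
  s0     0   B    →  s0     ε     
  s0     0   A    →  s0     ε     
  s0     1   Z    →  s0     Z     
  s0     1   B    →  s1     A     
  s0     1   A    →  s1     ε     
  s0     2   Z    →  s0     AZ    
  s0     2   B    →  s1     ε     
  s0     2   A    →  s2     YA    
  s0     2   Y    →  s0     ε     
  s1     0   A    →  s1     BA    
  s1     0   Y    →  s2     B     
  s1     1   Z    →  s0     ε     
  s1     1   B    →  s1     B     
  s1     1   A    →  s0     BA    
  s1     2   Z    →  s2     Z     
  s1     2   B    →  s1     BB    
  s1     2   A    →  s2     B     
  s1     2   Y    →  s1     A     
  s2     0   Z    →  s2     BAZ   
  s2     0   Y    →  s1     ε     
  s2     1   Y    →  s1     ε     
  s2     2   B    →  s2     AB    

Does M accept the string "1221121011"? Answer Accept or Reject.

(s0, 1221121011, Z)
  read 1, top Z: go to s0, push Z → (s0, 221121011, Z)
  read 2, top Z: go to s0, push AZ → (s0, 21121011, AZ)
  read 2, top A: go to s2, push YA → (s2, 1121011, YAZ)
  read 1, top Y: go to s1, push ε → (s1, 121011, AZ)
  read 1, top A: go to s0, push BA → (s0, 21011, BAZ)
  read 2, top B: go to s1, push ε → (s1, 1011, AZ)
  read 1, top A: go to s0, push BA → (s0, 011, BAZ)
  read 0, top B: go to s0, push ε → (s0, 11, AZ)
  read 1, top A: go to s1, push ε → (s1, 1, Z)
  read 1, top Z: go to s0, push ε → (s0, ε, ε)
All input consumed and the stack is empty.

Accept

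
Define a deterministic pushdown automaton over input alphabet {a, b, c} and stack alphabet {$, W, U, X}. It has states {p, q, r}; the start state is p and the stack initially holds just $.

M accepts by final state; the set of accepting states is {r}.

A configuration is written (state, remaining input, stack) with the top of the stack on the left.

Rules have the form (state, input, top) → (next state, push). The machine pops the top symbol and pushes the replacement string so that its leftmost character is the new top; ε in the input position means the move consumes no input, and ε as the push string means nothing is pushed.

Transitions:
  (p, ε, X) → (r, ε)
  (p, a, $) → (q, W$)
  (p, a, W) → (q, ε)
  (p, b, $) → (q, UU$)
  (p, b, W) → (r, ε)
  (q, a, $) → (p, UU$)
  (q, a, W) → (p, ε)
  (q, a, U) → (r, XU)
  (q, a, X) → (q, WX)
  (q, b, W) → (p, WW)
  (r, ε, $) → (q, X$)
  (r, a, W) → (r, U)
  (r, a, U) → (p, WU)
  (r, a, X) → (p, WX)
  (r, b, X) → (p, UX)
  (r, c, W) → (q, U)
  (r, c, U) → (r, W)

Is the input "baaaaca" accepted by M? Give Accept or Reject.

Reject

(p, baaaaca, $)
  read b, top $: go to q, push UU$ → (q, aaaaca, UU$)
  read a, top U: go to r, push XU → (r, aaaca, XUU$)
  read a, top X: go to p, push WX → (p, aaca, WXUU$)
  read a, top W: go to q, push ε → (q, aca, XUU$)
  read a, top X: go to q, push WX → (q, ca, WXUU$)
No transition applies at (q, ca, WXUU$); input not fully consumed.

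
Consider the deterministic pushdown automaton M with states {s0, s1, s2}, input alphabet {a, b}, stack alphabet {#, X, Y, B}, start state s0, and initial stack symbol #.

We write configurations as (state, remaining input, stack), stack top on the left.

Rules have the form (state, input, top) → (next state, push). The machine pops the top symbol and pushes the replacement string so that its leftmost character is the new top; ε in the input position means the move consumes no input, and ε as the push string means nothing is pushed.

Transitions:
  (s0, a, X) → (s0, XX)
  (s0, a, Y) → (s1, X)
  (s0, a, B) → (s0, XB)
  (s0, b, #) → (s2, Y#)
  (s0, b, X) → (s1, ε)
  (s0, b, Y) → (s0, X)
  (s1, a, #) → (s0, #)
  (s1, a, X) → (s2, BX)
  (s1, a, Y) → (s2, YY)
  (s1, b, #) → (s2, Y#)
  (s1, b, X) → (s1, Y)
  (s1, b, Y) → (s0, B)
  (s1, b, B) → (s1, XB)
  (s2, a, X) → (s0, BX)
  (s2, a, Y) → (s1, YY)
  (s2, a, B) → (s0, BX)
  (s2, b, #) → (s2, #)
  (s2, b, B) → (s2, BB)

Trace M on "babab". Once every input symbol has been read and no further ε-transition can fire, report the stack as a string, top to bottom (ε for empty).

(s0, babab, #) ⊢ (s2, abab, Y#) ⊢ (s1, bab, YY#) ⊢ (s0, ab, BY#) ⊢ (s0, b, XBY#) ⊢ (s1, ε, BY#)
All input consumed in state s1 with stack BY#.

BY#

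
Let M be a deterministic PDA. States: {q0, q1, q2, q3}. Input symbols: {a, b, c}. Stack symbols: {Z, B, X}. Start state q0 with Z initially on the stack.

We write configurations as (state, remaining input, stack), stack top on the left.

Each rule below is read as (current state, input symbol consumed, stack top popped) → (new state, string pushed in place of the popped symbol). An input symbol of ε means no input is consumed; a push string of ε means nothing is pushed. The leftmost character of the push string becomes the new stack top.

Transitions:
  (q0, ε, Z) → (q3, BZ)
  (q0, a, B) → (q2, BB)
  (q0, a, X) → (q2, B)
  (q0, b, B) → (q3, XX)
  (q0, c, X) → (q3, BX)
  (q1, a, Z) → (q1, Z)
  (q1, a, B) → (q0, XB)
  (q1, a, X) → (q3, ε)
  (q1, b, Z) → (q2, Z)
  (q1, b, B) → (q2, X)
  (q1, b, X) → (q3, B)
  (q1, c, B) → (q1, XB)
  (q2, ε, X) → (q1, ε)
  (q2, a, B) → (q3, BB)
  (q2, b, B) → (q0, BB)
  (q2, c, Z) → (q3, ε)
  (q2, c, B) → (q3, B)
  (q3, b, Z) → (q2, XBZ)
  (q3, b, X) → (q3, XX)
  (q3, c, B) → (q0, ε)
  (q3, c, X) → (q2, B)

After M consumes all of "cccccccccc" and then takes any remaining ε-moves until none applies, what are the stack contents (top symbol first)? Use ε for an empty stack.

BZ

(q0, cccccccccc, Z)
  ε-move, top Z: go to q3, push BZ → (q3, cccccccccc, BZ)
  read c, top B: go to q0, push ε → (q0, ccccccccc, Z)
  ε-move, top Z: go to q3, push BZ → (q3, ccccccccc, BZ)
  read c, top B: go to q0, push ε → (q0, cccccccc, Z)
  ε-move, top Z: go to q3, push BZ → (q3, cccccccc, BZ)
  read c, top B: go to q0, push ε → (q0, ccccccc, Z)
  ε-move, top Z: go to q3, push BZ → (q3, ccccccc, BZ)
  read c, top B: go to q0, push ε → (q0, cccccc, Z)
  ε-move, top Z: go to q3, push BZ → (q3, cccccc, BZ)
  read c, top B: go to q0, push ε → (q0, ccccc, Z)
  ε-move, top Z: go to q3, push BZ → (q3, ccccc, BZ)
  read c, top B: go to q0, push ε → (q0, cccc, Z)
  ε-move, top Z: go to q3, push BZ → (q3, cccc, BZ)
  read c, top B: go to q0, push ε → (q0, ccc, Z)
  ε-move, top Z: go to q3, push BZ → (q3, ccc, BZ)
  read c, top B: go to q0, push ε → (q0, cc, Z)
  ε-move, top Z: go to q3, push BZ → (q3, cc, BZ)
  read c, top B: go to q0, push ε → (q0, c, Z)
  ε-move, top Z: go to q3, push BZ → (q3, c, BZ)
  read c, top B: go to q0, push ε → (q0, ε, Z)
  ε-move, top Z: go to q3, push BZ → (q3, ε, BZ)
All input consumed in state q3 with stack BZ.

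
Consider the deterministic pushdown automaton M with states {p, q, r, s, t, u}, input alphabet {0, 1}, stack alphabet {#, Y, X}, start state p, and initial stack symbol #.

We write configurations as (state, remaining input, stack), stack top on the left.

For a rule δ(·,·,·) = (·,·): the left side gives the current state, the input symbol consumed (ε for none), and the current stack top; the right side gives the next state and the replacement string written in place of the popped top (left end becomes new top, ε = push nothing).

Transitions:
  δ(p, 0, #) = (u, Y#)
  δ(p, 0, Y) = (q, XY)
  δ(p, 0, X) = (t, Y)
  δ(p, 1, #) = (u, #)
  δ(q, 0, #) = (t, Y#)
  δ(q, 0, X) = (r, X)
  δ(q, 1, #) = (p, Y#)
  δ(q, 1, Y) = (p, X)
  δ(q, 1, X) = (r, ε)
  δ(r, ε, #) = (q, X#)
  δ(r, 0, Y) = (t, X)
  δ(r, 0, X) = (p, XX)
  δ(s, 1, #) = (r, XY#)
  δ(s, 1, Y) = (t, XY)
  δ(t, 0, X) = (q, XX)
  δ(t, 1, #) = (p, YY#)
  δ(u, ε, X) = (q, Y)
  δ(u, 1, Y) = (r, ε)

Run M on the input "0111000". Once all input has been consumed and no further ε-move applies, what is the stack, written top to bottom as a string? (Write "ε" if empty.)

(p, 0111000, #)
  read 0, top #: go to u, push Y# → (u, 111000, Y#)
  read 1, top Y: go to r, push ε → (r, 11000, #)
  ε-move, top #: go to q, push X# → (q, 11000, X#)
  read 1, top X: go to r, push ε → (r, 1000, #)
  ε-move, top #: go to q, push X# → (q, 1000, X#)
  read 1, top X: go to r, push ε → (r, 000, #)
  ε-move, top #: go to q, push X# → (q, 000, X#)
  read 0, top X: go to r, push X → (r, 00, X#)
  read 0, top X: go to p, push XX → (p, 0, XX#)
  read 0, top X: go to t, push Y → (t, ε, YX#)
All input consumed in state t with stack YX#.

YX#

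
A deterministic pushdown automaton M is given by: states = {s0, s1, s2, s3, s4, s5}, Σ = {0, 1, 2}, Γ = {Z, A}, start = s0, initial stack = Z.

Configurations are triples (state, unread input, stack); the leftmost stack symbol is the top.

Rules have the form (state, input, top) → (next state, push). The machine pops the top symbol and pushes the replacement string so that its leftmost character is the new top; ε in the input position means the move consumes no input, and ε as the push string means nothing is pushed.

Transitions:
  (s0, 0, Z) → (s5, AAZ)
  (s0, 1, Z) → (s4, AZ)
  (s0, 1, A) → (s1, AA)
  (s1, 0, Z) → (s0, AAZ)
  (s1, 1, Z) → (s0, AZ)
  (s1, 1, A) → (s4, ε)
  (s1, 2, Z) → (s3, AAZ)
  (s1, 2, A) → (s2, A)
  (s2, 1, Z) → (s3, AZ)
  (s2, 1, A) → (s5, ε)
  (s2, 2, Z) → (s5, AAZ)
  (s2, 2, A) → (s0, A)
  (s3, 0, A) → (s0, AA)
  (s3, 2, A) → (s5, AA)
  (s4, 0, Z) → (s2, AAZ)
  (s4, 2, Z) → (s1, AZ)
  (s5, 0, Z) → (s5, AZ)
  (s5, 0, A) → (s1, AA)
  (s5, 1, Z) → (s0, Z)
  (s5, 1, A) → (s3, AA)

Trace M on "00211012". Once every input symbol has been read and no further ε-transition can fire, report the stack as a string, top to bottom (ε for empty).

(s0, 00211012, Z)
  read 0, top Z: go to s5, push AAZ → (s5, 0211012, AAZ)
  read 0, top A: go to s1, push AA → (s1, 211012, AAAZ)
  read 2, top A: go to s2, push A → (s2, 11012, AAAZ)
  read 1, top A: go to s5, push ε → (s5, 1012, AAZ)
  read 1, top A: go to s3, push AA → (s3, 012, AAAZ)
  read 0, top A: go to s0, push AA → (s0, 12, AAAAZ)
  read 1, top A: go to s1, push AA → (s1, 2, AAAAAZ)
  read 2, top A: go to s2, push A → (s2, ε, AAAAAZ)
All input consumed in state s2 with stack AAAAAZ.

AAAAAZ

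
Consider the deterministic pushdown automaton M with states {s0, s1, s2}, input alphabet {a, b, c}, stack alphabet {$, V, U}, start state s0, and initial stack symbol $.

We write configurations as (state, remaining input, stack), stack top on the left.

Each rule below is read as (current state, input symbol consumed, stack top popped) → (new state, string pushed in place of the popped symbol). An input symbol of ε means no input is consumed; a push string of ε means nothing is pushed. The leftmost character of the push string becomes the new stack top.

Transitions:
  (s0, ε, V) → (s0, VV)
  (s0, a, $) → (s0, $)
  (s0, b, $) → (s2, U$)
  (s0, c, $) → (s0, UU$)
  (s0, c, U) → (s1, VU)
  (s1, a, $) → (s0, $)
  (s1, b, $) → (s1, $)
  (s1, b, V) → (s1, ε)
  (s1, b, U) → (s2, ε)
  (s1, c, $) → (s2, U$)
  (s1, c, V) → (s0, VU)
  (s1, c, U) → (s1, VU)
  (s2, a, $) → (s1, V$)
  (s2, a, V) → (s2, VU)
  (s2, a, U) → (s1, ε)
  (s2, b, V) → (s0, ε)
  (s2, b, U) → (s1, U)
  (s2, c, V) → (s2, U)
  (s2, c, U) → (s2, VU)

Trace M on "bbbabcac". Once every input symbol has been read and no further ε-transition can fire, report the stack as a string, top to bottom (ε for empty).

U$

(s0, bbbabcac, $) ⊢ (s2, bbabcac, U$) ⊢ (s1, babcac, U$) ⊢ (s2, abcac, $) ⊢ (s1, bcac, V$) ⊢ (s1, cac, $) ⊢ (s2, ac, U$) ⊢ (s1, c, $) ⊢ (s2, ε, U$)
All input consumed in state s2 with stack U$.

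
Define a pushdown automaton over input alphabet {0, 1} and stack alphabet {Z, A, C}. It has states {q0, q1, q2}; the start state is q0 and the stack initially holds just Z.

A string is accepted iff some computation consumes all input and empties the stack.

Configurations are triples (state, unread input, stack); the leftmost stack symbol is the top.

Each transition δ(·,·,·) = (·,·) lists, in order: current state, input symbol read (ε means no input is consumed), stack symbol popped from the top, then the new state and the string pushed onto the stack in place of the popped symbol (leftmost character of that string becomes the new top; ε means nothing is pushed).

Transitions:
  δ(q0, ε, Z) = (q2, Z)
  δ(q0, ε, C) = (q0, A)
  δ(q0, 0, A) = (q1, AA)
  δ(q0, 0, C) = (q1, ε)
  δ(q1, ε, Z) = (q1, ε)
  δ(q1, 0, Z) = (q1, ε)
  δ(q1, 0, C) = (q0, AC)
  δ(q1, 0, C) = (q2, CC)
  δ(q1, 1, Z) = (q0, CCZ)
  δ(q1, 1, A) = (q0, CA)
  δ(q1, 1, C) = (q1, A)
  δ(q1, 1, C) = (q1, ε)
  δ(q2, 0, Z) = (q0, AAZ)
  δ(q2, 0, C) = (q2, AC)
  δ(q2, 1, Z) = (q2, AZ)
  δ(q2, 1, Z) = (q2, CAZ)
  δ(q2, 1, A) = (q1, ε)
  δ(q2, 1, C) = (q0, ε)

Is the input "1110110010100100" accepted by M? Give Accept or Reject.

One accepting computation: (q0, 1110110010100100, Z) ⊢ (q2, 1110110010100100, Z) ⊢ (q2, 110110010100100, AZ) ⊢ (q1, 10110010100100, Z) ⊢ (q0, 0110010100100, CCZ) ⊢ (q1, 110010100100, CZ) ⊢ (q1, 10010100100, Z) ⊢ (q0, 0010100100, CCZ) ⊢ (q1, 010100100, CZ) ⊢ (q2, 10100100, CCZ) ⊢ (q0, 0100100, CZ) ⊢ (q1, 100100, Z) ⊢ (q0, 00100, CCZ) ⊢ (q1, 0100, CZ) ⊢ (q2, 100, CCZ) ⊢ (q0, 00, CZ) ⊢ (q1, 0, Z) ⊢ (q1, ε, ε)
All input consumed and the stack is empty.

Accept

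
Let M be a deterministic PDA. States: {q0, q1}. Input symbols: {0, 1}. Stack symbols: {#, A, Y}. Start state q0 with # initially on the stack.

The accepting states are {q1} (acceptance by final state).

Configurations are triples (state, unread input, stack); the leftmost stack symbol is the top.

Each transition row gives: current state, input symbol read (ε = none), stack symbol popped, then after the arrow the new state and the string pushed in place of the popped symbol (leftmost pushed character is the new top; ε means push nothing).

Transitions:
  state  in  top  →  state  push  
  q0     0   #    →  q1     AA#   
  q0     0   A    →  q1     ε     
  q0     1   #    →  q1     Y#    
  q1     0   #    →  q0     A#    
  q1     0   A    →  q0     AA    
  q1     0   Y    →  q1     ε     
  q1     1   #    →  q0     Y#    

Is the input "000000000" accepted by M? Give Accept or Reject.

(q0, 000000000, #)
  read 0, top #: go to q1, push AA# → (q1, 00000000, AA#)
  read 0, top A: go to q0, push AA → (q0, 0000000, AAA#)
  read 0, top A: go to q1, push ε → (q1, 000000, AA#)
  read 0, top A: go to q0, push AA → (q0, 00000, AAA#)
  read 0, top A: go to q1, push ε → (q1, 0000, AA#)
  read 0, top A: go to q0, push AA → (q0, 000, AAA#)
  read 0, top A: go to q1, push ε → (q1, 00, AA#)
  read 0, top A: go to q0, push AA → (q0, 0, AAA#)
  read 0, top A: go to q1, push ε → (q1, ε, AA#)
All input consumed; state q1 ∈ F.

Accept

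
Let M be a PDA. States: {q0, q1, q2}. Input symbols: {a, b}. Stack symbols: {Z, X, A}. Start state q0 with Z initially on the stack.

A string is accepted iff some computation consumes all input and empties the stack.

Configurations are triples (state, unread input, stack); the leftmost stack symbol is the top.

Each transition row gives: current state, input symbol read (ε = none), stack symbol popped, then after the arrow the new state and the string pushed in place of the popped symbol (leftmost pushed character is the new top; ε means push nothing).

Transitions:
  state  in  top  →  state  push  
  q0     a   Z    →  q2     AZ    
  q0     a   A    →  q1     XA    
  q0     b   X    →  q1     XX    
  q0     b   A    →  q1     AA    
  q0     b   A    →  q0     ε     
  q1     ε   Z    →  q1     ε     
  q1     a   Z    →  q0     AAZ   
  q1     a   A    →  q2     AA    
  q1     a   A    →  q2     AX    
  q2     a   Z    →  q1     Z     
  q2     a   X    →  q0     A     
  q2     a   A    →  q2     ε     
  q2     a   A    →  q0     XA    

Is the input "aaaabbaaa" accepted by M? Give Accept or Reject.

One accepting computation: (q0, aaaabbaaa, Z) ⊢ (q2, aaabbaaa, AZ) ⊢ (q2, aabbaaa, Z) ⊢ (q1, abbaaa, Z) ⊢ (q0, bbaaa, AAZ) ⊢ (q0, baaa, AZ) ⊢ (q0, aaa, Z) ⊢ (q2, aa, AZ) ⊢ (q2, a, Z) ⊢ (q1, ε, Z) ⊢ (q1, ε, ε)
All input consumed and the stack is empty.

Accept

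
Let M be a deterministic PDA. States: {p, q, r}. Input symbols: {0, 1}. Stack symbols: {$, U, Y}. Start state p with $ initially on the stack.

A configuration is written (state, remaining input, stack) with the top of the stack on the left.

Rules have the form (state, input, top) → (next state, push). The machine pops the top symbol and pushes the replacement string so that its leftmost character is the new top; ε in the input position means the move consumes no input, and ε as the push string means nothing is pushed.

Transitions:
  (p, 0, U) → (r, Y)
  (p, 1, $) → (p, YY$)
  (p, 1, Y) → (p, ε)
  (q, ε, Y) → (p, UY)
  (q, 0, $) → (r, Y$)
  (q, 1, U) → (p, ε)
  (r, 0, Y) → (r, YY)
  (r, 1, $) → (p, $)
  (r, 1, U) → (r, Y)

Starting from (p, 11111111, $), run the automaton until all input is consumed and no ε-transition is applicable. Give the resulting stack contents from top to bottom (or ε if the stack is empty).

Y$

(p, 11111111, $)
  read 1, top $: go to p, push YY$ → (p, 1111111, YY$)
  read 1, top Y: go to p, push ε → (p, 111111, Y$)
  read 1, top Y: go to p, push ε → (p, 11111, $)
  read 1, top $: go to p, push YY$ → (p, 1111, YY$)
  read 1, top Y: go to p, push ε → (p, 111, Y$)
  read 1, top Y: go to p, push ε → (p, 11, $)
  read 1, top $: go to p, push YY$ → (p, 1, YY$)
  read 1, top Y: go to p, push ε → (p, ε, Y$)
All input consumed in state p with stack Y$.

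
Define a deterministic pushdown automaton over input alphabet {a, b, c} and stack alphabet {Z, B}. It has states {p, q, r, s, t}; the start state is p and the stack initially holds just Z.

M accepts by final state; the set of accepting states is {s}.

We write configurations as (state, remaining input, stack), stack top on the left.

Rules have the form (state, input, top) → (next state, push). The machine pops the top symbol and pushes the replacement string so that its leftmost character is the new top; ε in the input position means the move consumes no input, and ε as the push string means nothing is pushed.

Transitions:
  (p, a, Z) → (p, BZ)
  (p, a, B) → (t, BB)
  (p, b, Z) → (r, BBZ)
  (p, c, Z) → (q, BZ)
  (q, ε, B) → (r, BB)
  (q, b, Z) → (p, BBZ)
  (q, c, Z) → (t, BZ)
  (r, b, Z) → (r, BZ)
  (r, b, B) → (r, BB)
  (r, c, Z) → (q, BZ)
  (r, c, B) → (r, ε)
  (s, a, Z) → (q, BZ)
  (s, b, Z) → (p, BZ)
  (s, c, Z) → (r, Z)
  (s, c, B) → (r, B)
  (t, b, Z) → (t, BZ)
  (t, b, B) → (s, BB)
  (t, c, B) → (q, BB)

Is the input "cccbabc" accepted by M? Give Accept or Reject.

Reject

(p, cccbabc, Z) ⊢ (q, ccbabc, BZ) ⊢ (r, ccbabc, BBZ) ⊢ (r, cbabc, BZ) ⊢ (r, babc, Z) ⊢ (r, abc, BZ)
No transition applies at (r, abc, BZ); input not fully consumed.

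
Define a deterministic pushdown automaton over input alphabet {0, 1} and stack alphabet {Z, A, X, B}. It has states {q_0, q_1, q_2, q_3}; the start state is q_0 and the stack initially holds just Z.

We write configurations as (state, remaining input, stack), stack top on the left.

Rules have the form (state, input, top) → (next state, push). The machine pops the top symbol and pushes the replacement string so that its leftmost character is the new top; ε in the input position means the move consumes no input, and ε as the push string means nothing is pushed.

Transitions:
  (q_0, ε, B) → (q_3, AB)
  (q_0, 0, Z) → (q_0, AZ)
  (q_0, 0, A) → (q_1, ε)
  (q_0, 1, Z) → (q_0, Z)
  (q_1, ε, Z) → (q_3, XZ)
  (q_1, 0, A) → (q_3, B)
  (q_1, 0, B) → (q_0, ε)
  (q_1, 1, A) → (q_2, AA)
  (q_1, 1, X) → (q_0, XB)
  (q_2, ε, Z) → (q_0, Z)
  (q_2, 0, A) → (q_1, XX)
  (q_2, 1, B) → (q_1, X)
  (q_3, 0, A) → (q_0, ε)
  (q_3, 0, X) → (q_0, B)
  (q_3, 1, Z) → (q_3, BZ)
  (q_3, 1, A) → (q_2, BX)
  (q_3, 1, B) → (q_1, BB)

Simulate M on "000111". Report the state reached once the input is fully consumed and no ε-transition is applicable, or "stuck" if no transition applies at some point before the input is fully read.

q_0

(q_0, 000111, Z)
  read 0, top Z: go to q_0, push AZ → (q_0, 00111, AZ)
  read 0, top A: go to q_1, push ε → (q_1, 0111, Z)
  ε-move, top Z: go to q_3, push XZ → (q_3, 0111, XZ)
  read 0, top X: go to q_0, push B → (q_0, 111, BZ)
  ε-move, top B: go to q_3, push AB → (q_3, 111, ABZ)
  read 1, top A: go to q_2, push BX → (q_2, 11, BXBZ)
  read 1, top B: go to q_1, push X → (q_1, 1, XXBZ)
  read 1, top X: go to q_0, push XB → (q_0, ε, XBXBZ)
All input consumed; M is in state q_0.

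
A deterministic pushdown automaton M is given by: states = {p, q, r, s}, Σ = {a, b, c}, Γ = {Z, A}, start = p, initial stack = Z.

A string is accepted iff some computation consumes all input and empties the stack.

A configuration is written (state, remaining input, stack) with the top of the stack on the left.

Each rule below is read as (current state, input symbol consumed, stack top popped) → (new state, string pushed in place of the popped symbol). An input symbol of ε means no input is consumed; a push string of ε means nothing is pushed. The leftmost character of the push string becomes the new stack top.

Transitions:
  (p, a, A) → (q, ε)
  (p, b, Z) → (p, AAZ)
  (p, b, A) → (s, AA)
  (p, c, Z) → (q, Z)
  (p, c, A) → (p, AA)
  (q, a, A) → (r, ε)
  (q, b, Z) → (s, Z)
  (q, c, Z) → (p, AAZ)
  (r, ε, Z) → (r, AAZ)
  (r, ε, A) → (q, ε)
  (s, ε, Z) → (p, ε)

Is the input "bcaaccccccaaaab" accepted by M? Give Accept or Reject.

(p, bcaaccccccaaaab, Z)
  read b, top Z: go to p, push AAZ → (p, caaccccccaaaab, AAZ)
  read c, top A: go to p, push AA → (p, aaccccccaaaab, AAAZ)
  read a, top A: go to q, push ε → (q, accccccaaaab, AAZ)
  read a, top A: go to r, push ε → (r, ccccccaaaab, AZ)
  ε-move, top A: go to q, push ε → (q, ccccccaaaab, Z)
  read c, top Z: go to p, push AAZ → (p, cccccaaaab, AAZ)
  read c, top A: go to p, push AA → (p, ccccaaaab, AAAZ)
  read c, top A: go to p, push AA → (p, cccaaaab, AAAAZ)
  read c, top A: go to p, push AA → (p, ccaaaab, AAAAAZ)
  read c, top A: go to p, push AA → (p, caaaab, AAAAAAZ)
  read c, top A: go to p, push AA → (p, aaaab, AAAAAAAZ)
  read a, top A: go to q, push ε → (q, aaab, AAAAAAZ)
  read a, top A: go to r, push ε → (r, aab, AAAAAZ)
  ε-move, top A: go to q, push ε → (q, aab, AAAAZ)
  read a, top A: go to r, push ε → (r, ab, AAAZ)
  ε-move, top A: go to q, push ε → (q, ab, AAZ)
  read a, top A: go to r, push ε → (r, b, AZ)
  ε-move, top A: go to q, push ε → (q, b, Z)
  read b, top Z: go to s, push Z → (s, ε, Z)
  ε-move, top Z: go to p, push ε → (p, ε, ε)
All input consumed and the stack is empty.

Accept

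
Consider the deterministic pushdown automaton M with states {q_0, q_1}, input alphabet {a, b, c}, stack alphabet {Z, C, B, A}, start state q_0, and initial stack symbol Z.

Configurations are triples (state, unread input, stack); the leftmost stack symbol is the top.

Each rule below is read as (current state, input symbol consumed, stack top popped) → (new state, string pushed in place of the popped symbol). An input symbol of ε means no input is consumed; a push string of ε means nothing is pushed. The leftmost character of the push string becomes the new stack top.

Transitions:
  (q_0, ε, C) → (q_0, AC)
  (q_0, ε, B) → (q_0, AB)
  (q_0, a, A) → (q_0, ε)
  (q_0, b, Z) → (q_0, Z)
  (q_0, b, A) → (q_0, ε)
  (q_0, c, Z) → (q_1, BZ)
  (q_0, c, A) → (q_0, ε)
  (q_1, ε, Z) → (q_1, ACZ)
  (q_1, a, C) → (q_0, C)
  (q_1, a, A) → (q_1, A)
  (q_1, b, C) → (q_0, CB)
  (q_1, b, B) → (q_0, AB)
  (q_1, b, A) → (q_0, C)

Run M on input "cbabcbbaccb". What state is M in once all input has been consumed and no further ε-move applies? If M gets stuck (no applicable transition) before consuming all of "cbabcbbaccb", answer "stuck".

(q_0, cbabcbbaccb, Z)
  read c, top Z: go to q_1, push BZ → (q_1, babcbbaccb, BZ)
  read b, top B: go to q_0, push AB → (q_0, abcbbaccb, ABZ)
  read a, top A: go to q_0, push ε → (q_0, bcbbaccb, BZ)
  ε-move, top B: go to q_0, push AB → (q_0, bcbbaccb, ABZ)
  read b, top A: go to q_0, push ε → (q_0, cbbaccb, BZ)
  ε-move, top B: go to q_0, push AB → (q_0, cbbaccb, ABZ)
  read c, top A: go to q_0, push ε → (q_0, bbaccb, BZ)
  ε-move, top B: go to q_0, push AB → (q_0, bbaccb, ABZ)
  read b, top A: go to q_0, push ε → (q_0, baccb, BZ)
  ε-move, top B: go to q_0, push AB → (q_0, baccb, ABZ)
  read b, top A: go to q_0, push ε → (q_0, accb, BZ)
  ε-move, top B: go to q_0, push AB → (q_0, accb, ABZ)
  read a, top A: go to q_0, push ε → (q_0, ccb, BZ)
  ε-move, top B: go to q_0, push AB → (q_0, ccb, ABZ)
  read c, top A: go to q_0, push ε → (q_0, cb, BZ)
  ε-move, top B: go to q_0, push AB → (q_0, cb, ABZ)
  read c, top A: go to q_0, push ε → (q_0, b, BZ)
  ε-move, top B: go to q_0, push AB → (q_0, b, ABZ)
  read b, top A: go to q_0, push ε → (q_0, ε, BZ)
  ε-move, top B: go to q_0, push AB → (q_0, ε, ABZ)
All input consumed; M is in state q_0.

q_0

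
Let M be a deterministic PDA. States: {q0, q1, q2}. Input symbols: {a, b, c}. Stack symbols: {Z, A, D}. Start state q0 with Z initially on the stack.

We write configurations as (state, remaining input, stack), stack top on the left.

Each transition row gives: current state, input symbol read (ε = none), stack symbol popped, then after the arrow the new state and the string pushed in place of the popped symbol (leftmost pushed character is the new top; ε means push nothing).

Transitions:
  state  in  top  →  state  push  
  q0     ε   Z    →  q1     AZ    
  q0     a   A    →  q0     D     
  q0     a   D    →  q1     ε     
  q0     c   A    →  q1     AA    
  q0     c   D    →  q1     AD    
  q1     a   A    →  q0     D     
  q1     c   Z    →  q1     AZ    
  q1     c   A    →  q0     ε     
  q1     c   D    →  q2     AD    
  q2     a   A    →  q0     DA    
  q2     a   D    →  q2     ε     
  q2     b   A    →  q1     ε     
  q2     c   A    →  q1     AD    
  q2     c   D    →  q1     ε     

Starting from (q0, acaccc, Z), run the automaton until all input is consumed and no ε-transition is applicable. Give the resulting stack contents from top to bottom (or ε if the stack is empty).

ADDZ

(q0, acaccc, Z)
  ε-move, top Z: go to q1, push AZ → (q1, acaccc, AZ)
  read a, top A: go to q0, push D → (q0, caccc, DZ)
  read c, top D: go to q1, push AD → (q1, accc, ADZ)
  read a, top A: go to q0, push D → (q0, ccc, DDZ)
  read c, top D: go to q1, push AD → (q1, cc, ADDZ)
  read c, top A: go to q0, push ε → (q0, c, DDZ)
  read c, top D: go to q1, push AD → (q1, ε, ADDZ)
All input consumed in state q1 with stack ADDZ.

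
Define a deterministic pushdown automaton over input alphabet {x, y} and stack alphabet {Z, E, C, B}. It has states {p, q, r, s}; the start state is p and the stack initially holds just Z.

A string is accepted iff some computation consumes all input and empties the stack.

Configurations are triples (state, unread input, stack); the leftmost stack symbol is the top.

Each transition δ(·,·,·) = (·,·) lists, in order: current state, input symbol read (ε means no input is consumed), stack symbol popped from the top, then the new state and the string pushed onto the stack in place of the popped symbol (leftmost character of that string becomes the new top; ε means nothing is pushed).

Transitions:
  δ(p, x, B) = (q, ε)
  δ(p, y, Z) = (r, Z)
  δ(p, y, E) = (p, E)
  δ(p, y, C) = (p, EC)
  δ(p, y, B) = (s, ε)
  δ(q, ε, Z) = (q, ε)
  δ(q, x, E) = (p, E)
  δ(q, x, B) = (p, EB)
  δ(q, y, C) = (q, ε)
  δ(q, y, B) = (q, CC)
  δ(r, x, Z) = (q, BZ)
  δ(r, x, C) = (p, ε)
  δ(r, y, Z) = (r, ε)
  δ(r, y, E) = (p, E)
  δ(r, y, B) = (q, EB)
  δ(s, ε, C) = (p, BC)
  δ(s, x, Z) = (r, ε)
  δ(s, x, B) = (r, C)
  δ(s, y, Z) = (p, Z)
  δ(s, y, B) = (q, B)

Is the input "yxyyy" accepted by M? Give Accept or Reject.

Accept

(p, yxyyy, Z)
  read y, top Z: go to r, push Z → (r, xyyy, Z)
  read x, top Z: go to q, push BZ → (q, yyy, BZ)
  read y, top B: go to q, push CC → (q, yy, CCZ)
  read y, top C: go to q, push ε → (q, y, CZ)
  read y, top C: go to q, push ε → (q, ε, Z)
  ε-move, top Z: go to q, push ε → (q, ε, ε)
All input consumed and the stack is empty.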